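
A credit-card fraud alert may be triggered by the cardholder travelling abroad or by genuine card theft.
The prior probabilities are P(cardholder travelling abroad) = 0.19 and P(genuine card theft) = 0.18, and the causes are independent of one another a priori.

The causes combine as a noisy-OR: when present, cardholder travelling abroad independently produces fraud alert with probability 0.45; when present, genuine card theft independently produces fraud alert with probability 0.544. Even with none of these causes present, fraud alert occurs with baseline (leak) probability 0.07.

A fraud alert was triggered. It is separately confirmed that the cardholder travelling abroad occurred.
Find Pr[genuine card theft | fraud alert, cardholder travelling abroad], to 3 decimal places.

Under noisy-OR, P(fraud alert | causes) = 1 − (1−0.07)·∏(1−qᵢ) over the active causes.
Numerator (weight on configurations with genuine card theft): 0.766756×0.18 = 0.138016
The normalizing constant is 0.4885×0.82 + 0.766756×0.18 = 0.538586
Posterior = 0.138016 / 0.538586 ≈ 0.256

Pr[genuine card theft | fraud alert, cardholder travelling abroad] ≈ 0.256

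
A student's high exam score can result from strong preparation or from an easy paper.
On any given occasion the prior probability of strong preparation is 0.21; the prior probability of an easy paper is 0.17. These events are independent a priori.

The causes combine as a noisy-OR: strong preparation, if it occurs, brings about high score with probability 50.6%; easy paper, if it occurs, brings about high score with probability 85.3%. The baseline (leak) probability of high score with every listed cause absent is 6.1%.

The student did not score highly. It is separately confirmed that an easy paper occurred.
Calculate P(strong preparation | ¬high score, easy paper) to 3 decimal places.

P(strong preparation | ¬high score, easy paper) ≈ 0.116

Under noisy-OR, P(high score | causes) = 1 − (1−0.061)·∏(1−qᵢ) over the active causes.
By total probability over both values of strong preparation:
  P(¬high score | easy paper) = 0.138033×0.79 + 0.068188×0.21
        = 0.109046 + 0.014319 = 0.123365
The terms with strong preparation present sum to 0.014319, so
  P(strong preparation | ¬high score, easy paper) = 0.014319 / 0.123365 ≈ 0.116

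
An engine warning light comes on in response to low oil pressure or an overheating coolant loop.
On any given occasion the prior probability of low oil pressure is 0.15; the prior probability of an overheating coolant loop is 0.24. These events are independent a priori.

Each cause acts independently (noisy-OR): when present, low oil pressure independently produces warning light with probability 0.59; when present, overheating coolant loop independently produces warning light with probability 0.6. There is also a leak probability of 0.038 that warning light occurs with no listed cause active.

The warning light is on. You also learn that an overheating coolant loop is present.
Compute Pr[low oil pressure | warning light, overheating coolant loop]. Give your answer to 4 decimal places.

Under noisy-OR, P(warning light | causes) = 1 − (1−0.038)·∏(1−qᵢ) over the active causes.
By total probability over both values of low oil pressure:
  P(warning light | overheating coolant loop) = 0.6152×0.85 + 0.842232×0.15
        = 0.522920 + 0.126335 = 0.649255
The terms with low oil pressure present sum to 0.126335, so
  P(low oil pressure | warning light, overheating coolant loop) = 0.126335 / 0.649255 ≈ 0.1946

Pr[low oil pressure | warning light, overheating coolant loop] ≈ 0.1946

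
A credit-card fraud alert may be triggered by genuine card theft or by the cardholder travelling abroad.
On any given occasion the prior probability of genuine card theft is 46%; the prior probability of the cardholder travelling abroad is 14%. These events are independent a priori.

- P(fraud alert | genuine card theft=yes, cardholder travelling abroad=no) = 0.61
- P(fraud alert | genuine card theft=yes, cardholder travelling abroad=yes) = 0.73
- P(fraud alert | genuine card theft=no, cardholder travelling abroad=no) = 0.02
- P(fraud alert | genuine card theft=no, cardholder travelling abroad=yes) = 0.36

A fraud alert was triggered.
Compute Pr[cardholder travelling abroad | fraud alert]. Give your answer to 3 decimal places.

By total probability over the 4 (genuine card theft, cardholder travelling abroad) configurations:
  P(fraud alert) = 0.02·0.54·0.86 + 0.36·0.54·0.14 + 0.61·0.46·0.86 + 0.73·0.46·0.14
        = 0.009288 + 0.027216 + 0.241316 + 0.047012 = 0.324832
Keeping only the cardholder travelling abroad-present terms gives 0.074228, so
  P(cardholder travelling abroad | fraud alert) = 0.074228 / 0.324832 ≈ 0.229

Pr[cardholder travelling abroad | fraud alert] ≈ 0.229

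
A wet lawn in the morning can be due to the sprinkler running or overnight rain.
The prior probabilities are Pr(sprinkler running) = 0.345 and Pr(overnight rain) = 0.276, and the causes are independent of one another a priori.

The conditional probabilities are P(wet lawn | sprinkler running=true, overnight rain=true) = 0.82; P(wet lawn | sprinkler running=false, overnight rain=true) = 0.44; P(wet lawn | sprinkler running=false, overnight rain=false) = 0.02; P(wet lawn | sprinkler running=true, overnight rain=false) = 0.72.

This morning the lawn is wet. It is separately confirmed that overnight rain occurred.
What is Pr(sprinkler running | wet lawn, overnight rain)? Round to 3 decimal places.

P(wet lawn | overnight rain) = 0.44×0.655 + 0.82×0.345 = 0.288200 + 0.282900 = 0.571100
Of this, 0.282900 comes from 0.82×0.345 (the sprinkler running=true cases).
P(sprinkler running | wet lawn, overnight rain) = 0.282900 / 0.571100 ≈ 0.495

Pr(sprinkler running | wet lawn, overnight rain) ≈ 0.495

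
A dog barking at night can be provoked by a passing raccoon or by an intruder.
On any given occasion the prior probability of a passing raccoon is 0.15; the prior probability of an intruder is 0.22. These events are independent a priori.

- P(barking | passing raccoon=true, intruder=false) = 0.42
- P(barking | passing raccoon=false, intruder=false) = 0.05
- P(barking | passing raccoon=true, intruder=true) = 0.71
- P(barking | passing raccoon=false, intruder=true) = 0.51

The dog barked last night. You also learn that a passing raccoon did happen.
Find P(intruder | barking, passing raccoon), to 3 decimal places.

By total probability over both values of intruder:
  P(barking | passing raccoon) = 0.42·0.78 + 0.71·0.22
        = 0.327600 + 0.156200 = 0.483800
Configurations with intruder contribute 0.156200, so
  P(intruder | barking, passing raccoon) = 0.156200 / 0.483800 ≈ 0.323

P(intruder | barking, passing raccoon) ≈ 0.323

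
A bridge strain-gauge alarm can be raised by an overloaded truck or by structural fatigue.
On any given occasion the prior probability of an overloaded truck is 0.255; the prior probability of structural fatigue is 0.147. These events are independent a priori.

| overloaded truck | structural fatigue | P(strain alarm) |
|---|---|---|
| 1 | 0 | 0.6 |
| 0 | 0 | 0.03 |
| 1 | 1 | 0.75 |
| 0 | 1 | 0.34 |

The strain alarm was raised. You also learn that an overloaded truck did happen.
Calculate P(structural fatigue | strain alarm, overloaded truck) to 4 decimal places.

Sum P(strain alarm|·) weighted by the priors over both values of structural fatigue:
  P(strain alarm | overloaded truck) = 0.6·0.853 + 0.75·0.147
        = 0.511800 + 0.110250 = 0.622050
Keeping only the structural fatigue-present terms gives 0.110250, so
  P(structural fatigue | strain alarm, overloaded truck) = 0.110250 / 0.622050 ≈ 0.1772

P(structural fatigue | strain alarm, overloaded truck) ≈ 0.1772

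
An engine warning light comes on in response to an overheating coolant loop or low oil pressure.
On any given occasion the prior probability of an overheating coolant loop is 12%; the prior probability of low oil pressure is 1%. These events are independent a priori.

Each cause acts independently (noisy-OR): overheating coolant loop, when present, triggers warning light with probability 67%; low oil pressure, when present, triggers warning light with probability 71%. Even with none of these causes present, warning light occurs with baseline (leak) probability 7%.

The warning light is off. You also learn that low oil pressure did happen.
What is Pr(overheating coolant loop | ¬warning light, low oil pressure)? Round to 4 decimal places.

Under noisy-OR, P(warning light | causes) = 1 − (1−0.07)·∏(1−qᵢ) over the active causes.
Numerator (weight on configurations with overheating coolant loop): 0.089001×0.12 = 0.010680
Normalizer over all consistent configurations: 0.2697×0.88 + 0.089001×0.12 = 0.248016
Posterior = 0.010680 / 0.248016 ≈ 0.0431

Pr(overheating coolant loop | ¬warning light, low oil pressure) ≈ 0.0431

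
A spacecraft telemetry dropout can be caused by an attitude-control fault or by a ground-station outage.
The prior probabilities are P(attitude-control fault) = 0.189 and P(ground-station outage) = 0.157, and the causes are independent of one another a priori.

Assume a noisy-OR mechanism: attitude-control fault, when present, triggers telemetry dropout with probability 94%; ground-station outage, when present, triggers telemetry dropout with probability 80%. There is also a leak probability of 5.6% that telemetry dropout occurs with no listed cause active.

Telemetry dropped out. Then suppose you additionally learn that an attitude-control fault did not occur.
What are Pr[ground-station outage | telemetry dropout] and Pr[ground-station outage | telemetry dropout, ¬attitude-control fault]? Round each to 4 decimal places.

Pr[ground-station outage | telemetry dropout] ≈ 0.4129; Pr[ground-station outage | telemetry dropout, ¬attitude-control fault] ≈ 0.7296

Under noisy-OR, P(telemetry dropout | causes) = 1 − (1−0.056)·∏(1−qᵢ) over the active causes.
Enumerate the 4 (attitude-control fault, ground-station outage) configurations and weight by the priors:
  P(telemetry dropout) = 0.056·0.811·0.843 + 0.8112·0.811·0.157 + 0.94336·0.189·0.843 + 0.988672·0.189·0.157
        = 0.038286 + 0.103288 + 0.150303 + 0.029337 = 0.321214
The terms with ground-station outage present sum to 0.132625, so
  P(ground-station outage | telemetry dropout) = 0.132625 / 0.321214 ≈ 0.4129

Now also conditioning on attitude-control fault≠true:
Enumerate both values of ground-station outage and weight by the priors:
  P(telemetry dropout | ¬attitude-control fault) = 0.056*0.843 + 0.8112*0.157
        = 0.047208 + 0.127358 = 0.174566
The terms with ground-station outage present sum to 0.127358, so
  P(ground-station outage | telemetry dropout, ¬attitude-control fault) = 0.127358 / 0.174566 ≈ 0.7296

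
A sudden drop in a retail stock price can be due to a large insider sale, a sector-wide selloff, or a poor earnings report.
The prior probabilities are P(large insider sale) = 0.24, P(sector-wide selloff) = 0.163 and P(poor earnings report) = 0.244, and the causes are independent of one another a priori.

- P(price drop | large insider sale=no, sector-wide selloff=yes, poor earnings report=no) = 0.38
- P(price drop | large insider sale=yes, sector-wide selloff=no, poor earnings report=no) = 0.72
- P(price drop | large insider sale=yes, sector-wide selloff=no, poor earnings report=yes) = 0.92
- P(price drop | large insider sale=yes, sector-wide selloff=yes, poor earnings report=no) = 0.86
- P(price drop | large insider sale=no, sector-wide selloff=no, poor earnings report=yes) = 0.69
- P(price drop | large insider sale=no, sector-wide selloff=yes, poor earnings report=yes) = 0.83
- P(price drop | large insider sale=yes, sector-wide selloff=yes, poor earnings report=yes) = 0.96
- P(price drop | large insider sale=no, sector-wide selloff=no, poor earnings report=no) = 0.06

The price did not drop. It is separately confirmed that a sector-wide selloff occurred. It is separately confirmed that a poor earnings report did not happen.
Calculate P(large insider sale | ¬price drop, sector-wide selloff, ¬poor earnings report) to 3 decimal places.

Enumerate both values of large insider sale and weight by the priors:
  P(¬price drop | sector-wide selloff, ¬poor earnings report) = 0.62*0.76 + 0.14*0.24
        = 0.471200 + 0.033600 = 0.504800
Keeping only the large insider sale-present terms gives 0.033600, so
  P(large insider sale | ¬price drop, sector-wide selloff, ¬poor earnings report) = 0.033600 / 0.504800 ≈ 0.067

P(large insider sale | ¬price drop, sector-wide selloff, ¬poor earnings report) ≈ 0.067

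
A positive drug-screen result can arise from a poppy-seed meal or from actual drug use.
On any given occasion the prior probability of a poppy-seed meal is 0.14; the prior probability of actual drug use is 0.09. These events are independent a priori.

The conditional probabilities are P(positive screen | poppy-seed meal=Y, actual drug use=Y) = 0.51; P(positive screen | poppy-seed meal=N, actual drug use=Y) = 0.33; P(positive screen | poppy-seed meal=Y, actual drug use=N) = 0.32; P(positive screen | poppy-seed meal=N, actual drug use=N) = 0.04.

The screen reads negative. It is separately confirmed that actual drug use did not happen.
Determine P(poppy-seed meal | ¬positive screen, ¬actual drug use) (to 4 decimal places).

P(poppy-seed meal | ¬positive screen, ¬actual drug use) ≈ 0.1034

Weight on poppy-seed meal=true, given the evidence: 0.68×0.14 = 0.095200
Denominator P(¬positive screen | ¬actual drug use): 0.96×0.86 + 0.68×0.14 = 0.920800
Posterior = 0.095200 / 0.920800 ≈ 0.1034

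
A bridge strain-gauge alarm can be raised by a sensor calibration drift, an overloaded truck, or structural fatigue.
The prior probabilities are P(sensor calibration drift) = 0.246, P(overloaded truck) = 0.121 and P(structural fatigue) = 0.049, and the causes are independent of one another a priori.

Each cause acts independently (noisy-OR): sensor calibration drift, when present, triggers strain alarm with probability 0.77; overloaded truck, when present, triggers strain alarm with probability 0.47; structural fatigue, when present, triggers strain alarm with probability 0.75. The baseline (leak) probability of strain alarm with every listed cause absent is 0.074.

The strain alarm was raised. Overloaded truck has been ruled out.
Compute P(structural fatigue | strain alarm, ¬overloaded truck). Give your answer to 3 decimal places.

Under noisy-OR, P(strain alarm | causes) = 1 − (1−0.074)·∏(1−qᵢ) over the active causes.
Enumerate the 4 (sensor calibration drift, structural fatigue) configurations and weight by the priors:
  P(strain alarm | ¬overloaded truck) = 0.074·0.754·0.951 + 0.7685·0.754·0.049 + 0.78702·0.246·0.951 + 0.946755·0.246·0.049
        = 0.053062 + 0.028393 + 0.184120 + 0.011412 = 0.276987
The terms with structural fatigue present sum to 0.039805, so
  P(structural fatigue | strain alarm, ¬overloaded truck) = 0.039805 / 0.276987 ≈ 0.144

P(structural fatigue | strain alarm, ¬overloaded truck) ≈ 0.144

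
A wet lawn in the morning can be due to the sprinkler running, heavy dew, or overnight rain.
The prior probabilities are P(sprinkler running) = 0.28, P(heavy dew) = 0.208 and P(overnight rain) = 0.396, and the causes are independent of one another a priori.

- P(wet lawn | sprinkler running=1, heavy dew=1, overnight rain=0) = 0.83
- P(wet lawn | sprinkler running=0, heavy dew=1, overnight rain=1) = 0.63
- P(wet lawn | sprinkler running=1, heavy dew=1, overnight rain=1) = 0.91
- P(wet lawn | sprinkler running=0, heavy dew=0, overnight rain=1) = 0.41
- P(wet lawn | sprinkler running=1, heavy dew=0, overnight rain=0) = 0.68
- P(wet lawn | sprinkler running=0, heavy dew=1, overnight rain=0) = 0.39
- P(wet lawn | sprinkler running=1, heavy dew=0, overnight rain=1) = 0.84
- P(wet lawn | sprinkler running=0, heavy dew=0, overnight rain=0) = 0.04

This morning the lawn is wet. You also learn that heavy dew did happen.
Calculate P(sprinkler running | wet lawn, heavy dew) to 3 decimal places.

Sum P(wet lawn|·) weighted by the priors over the 4 (sprinkler running, overnight rain) configurations:
  P(wet lawn | heavy dew) = 0.39×0.72×0.604 + 0.63×0.72×0.396 + 0.83×0.28×0.604 + 0.91×0.28×0.396
        = 0.169603 + 0.179626 + 0.140370 + 0.100901 = 0.590500
The terms with sprinkler running present sum to 0.241271, so
  P(sprinkler running | wet lawn, heavy dew) = 0.241271 / 0.590500 ≈ 0.409

P(sprinkler running | wet lawn, heavy dew) ≈ 0.409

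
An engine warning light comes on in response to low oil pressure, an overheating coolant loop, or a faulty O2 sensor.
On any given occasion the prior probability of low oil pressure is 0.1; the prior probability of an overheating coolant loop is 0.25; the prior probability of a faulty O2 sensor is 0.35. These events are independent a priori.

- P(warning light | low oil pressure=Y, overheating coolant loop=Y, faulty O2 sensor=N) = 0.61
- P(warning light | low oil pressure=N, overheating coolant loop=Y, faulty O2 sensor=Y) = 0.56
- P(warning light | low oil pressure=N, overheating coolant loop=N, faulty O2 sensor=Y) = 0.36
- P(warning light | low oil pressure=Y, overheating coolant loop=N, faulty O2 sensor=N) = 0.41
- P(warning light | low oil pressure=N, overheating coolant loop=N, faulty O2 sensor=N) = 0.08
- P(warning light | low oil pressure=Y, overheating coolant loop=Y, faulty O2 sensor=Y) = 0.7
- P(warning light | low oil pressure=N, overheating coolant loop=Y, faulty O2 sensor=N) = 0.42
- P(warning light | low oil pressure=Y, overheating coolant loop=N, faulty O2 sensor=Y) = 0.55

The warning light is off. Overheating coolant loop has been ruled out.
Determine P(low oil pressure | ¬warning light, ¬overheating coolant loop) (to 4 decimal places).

Weight on low oil pressure=true, given the evidence: 0.038350 + 0.015750 = 0.054100
Denominator P(¬warning light | ¬overheating coolant loop): 0.92×0.9×0.65 + 0.64×0.9×0.35 + 0.59×0.1×0.65 + 0.45×0.1×0.35 = 0.793900
P(low oil pressure | ¬warning light, ¬overheating coolant loop) = 0.054100/0.793900 ≈ 0.0681

P(low oil pressure | ¬warning light, ¬overheating coolant loop) ≈ 0.0681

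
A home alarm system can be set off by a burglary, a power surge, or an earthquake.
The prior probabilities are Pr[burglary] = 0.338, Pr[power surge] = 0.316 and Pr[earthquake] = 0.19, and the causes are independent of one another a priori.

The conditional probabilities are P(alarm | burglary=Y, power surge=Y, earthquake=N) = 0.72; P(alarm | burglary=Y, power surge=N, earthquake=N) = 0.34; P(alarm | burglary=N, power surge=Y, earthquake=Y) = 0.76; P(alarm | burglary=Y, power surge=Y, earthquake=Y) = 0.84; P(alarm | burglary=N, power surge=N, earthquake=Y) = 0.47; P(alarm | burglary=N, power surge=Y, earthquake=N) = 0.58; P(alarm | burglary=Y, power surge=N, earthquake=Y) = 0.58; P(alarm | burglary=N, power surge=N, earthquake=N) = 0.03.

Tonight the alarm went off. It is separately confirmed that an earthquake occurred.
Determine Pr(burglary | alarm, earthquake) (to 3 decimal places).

Pr(burglary | alarm, earthquake) ≈ 0.376

P(alarm | earthquake) = 0.47·0.662·0.684 + 0.76·0.662·0.316 + 0.58·0.338·0.684 + 0.84·0.338·0.316 = 0.212820 + 0.158986 + 0.134091 + 0.089719 = 0.595616
Of this, 0.223810 comes from 0.134091 + 0.089719 (the burglary=true cases).
P(burglary | alarm, earthquake) = 0.223810 / 0.595616 ≈ 0.376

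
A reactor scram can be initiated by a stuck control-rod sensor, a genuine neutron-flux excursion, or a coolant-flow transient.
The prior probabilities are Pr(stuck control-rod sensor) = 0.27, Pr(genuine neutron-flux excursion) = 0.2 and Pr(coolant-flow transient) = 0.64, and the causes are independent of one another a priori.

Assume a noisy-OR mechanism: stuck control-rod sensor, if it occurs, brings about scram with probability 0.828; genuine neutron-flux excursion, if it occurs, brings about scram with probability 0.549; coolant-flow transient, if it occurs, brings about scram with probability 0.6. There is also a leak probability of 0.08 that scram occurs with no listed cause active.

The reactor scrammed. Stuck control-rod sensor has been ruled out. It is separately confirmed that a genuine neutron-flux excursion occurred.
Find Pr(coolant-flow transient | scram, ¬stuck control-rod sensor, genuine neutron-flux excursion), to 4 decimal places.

Under noisy-OR, P(scram | causes) = 1 − (1−0.08)·∏(1−qᵢ) over the active causes.
Sum P(scram|·) weighted by the priors over both values of coolant-flow transient:
  P(scram | ¬stuck control-rod sensor, genuine neutron-flux excursion) = 0.58508×0.36 + 0.834032×0.64
        = 0.210629 + 0.533780 = 0.744409
Keeping only the coolant-flow transient-present terms gives 0.533780, so
  P(coolant-flow transient | scram, ¬stuck control-rod sensor, genuine neutron-flux excursion) = 0.533780 / 0.744409 ≈ 0.7171

Pr(coolant-flow transient | scram, ¬stuck control-rod sensor, genuine neutron-flux excursion) ≈ 0.7171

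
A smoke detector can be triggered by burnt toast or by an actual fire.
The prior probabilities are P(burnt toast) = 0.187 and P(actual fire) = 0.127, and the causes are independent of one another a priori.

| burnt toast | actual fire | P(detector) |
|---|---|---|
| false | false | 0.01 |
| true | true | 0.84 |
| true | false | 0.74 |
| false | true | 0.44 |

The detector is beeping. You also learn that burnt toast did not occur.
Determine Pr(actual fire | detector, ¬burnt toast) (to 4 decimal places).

Sum P(detector|·) weighted by the priors over both values of actual fire:
  P(detector | ¬burnt toast) = 0.01*0.873 + 0.44*0.127
        = 0.008730 + 0.055880 = 0.064610
Configurations with actual fire contribute 0.055880, so
  P(actual fire | detector, ¬burnt toast) = 0.055880 / 0.064610 ≈ 0.8649

Pr(actual fire | detector, ¬burnt toast) ≈ 0.8649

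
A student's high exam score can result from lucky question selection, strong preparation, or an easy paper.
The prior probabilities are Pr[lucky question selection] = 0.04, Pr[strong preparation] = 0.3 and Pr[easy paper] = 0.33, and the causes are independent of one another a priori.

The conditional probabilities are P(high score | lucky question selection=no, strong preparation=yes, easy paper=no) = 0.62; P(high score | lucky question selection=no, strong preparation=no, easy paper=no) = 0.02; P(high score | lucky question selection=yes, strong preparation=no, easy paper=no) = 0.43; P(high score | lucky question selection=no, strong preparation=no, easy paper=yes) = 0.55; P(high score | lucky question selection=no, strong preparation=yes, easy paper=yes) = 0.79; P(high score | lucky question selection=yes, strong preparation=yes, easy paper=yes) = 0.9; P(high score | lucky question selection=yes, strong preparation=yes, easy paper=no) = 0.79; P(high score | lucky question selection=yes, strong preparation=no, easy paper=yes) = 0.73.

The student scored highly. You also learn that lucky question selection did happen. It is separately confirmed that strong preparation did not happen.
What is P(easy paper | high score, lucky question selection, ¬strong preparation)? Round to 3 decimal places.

P(easy paper | high score, lucky question selection, ¬strong preparation) ≈ 0.455

P(high score | lucky question selection, ¬strong preparation) = 0.43×0.67 + 0.73×0.33 = 0.288100 + 0.240900 = 0.529000
Of this, 0.240900 comes from 0.73×0.33 (the easy paper=true cases).
Hence the posterior is 0.240900/0.529000 ≈ 0.455.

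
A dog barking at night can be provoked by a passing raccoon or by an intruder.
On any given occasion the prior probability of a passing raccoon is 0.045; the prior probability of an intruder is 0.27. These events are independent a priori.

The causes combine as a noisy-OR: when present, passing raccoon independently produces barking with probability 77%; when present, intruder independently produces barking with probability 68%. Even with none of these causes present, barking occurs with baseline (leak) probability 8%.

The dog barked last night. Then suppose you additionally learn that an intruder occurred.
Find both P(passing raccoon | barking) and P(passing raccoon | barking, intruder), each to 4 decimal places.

P(passing raccoon | barking) ≈ 0.1354; P(passing raccoon | barking, intruder) ≈ 0.0586

Under noisy-OR, P(barking | causes) = 1 − (1−0.08)·∏(1−qᵢ) over the active causes.
P(barking) = 0.08×0.955×0.73 + 0.7056×0.955×0.27 + 0.7884×0.045×0.73 + 0.932288×0.045×0.27 = 0.055772 + 0.181939 + 0.025899 + 0.011327 = 0.274937
The passing raccoon-present share is 0.025899 + 0.011327 = 0.037226.
So P(passing raccoon | barking) = 0.037226/0.274937 ≈ 0.1354.

Now also conditioning on intruder=true:
Sum P(barking|·) weighted by the priors over both values of passing raccoon:
  P(barking | intruder) = 0.7056×0.955 + 0.932288×0.045
        = 0.673848 + 0.041953 = 0.715801
The terms with passing raccoon present sum to 0.041953, so
  P(passing raccoon | barking, intruder) = 0.041953 / 0.715801 ≈ 0.0586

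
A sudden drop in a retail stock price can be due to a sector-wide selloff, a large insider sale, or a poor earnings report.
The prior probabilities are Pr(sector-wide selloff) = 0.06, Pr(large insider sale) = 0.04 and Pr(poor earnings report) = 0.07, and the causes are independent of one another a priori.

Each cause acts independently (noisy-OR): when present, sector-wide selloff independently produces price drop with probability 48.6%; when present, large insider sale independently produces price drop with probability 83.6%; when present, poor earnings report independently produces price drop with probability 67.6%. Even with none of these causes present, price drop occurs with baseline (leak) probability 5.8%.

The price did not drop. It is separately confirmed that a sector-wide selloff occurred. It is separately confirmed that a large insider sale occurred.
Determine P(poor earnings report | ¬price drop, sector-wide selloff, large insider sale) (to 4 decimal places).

Under noisy-OR, P(price drop | causes) = 1 − (1−0.058)·∏(1−qᵢ) over the active causes.
By total probability over both values of poor earnings report:
  P(¬price drop | sector-wide selloff, large insider sale) = 0.079407*0.93 + 0.025728*0.07
        = 0.073849 + 0.001801 = 0.075650
Configurations with poor earnings report contribute 0.001801, so
  P(poor earnings report | ¬price drop, sector-wide selloff, large insider sale) = 0.001801 / 0.075650 ≈ 0.0238

P(poor earnings report | ¬price drop, sector-wide selloff, large insider sale) ≈ 0.0238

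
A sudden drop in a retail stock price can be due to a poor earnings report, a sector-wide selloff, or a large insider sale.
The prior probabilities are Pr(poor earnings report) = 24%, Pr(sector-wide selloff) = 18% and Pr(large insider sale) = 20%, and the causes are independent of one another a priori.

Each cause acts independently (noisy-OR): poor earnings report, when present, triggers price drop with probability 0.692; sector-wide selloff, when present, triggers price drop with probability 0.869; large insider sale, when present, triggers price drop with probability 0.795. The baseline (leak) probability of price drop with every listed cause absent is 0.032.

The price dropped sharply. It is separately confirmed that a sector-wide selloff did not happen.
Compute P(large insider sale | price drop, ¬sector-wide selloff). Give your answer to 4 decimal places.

Under noisy-OR, P(price drop | causes) = 1 − (1−0.032)·∏(1−qᵢ) over the active causes.
By total probability over the 4 (poor earnings report, large insider sale) configurations:
  P(price drop | ¬sector-wide selloff) = 0.032*0.76*0.8 + 0.80156*0.76*0.2 + 0.701856*0.24*0.8 + 0.93888*0.24*0.2
        = 0.019456 + 0.121837 + 0.134756 + 0.045066 = 0.321115
Keeping only the large insider sale-present terms gives 0.166903, so
  P(large insider sale | price drop, ¬sector-wide selloff) = 0.166903 / 0.321115 ≈ 0.5198

P(large insider sale | price drop, ¬sector-wide selloff) ≈ 0.5198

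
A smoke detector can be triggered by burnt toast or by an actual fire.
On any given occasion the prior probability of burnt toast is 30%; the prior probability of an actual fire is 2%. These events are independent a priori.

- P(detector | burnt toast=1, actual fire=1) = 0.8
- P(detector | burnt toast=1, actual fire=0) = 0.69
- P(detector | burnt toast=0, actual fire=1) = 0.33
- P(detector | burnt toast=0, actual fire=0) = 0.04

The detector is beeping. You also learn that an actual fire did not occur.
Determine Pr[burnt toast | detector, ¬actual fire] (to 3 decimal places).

Enumerate both values of burnt toast and weight by the priors:
  P(detector | ¬actual fire) = 0.04·0.7 + 0.69·0.3
        = 0.028000 + 0.207000 = 0.235000
Configurations with burnt toast contribute 0.207000, so
  P(burnt toast | detector, ¬actual fire) = 0.207000 / 0.235000 ≈ 0.881

Pr[burnt toast | detector, ¬actual fire] ≈ 0.881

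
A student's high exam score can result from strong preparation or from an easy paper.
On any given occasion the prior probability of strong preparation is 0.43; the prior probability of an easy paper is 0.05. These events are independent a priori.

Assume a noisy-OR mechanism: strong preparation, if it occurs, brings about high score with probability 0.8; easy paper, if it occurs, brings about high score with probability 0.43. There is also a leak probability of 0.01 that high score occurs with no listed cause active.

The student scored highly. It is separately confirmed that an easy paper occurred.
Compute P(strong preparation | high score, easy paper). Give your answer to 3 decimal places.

Under noisy-OR, P(high score | causes) = 1 − (1−0.01)·∏(1−qᵢ) over the active causes.
Enumerate both values of strong preparation and weight by the priors:
  P(high score | easy paper) = 0.4357·0.57 + 0.88714·0.43
        = 0.248349 + 0.381470 = 0.629819
The terms with strong preparation present sum to 0.381470, so
  P(strong preparation | high score, easy paper) = 0.381470 / 0.629819 ≈ 0.606

P(strong preparation | high score, easy paper) ≈ 0.606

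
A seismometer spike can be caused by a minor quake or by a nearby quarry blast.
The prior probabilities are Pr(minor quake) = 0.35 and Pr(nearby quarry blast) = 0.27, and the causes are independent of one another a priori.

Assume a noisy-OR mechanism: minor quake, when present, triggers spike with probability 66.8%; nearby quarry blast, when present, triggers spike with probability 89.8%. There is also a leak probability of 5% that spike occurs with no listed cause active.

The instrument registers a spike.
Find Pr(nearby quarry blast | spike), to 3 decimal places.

Under noisy-OR, P(spike | causes) = 1 − (1−0.05)·∏(1−qᵢ) over the active causes.
Weight on nearby quarry blast=true, given the evidence: 0.158494 + 0.091460 = 0.249954
Denominator P(spike): 0.05×0.65×0.73 + 0.9031×0.65×0.27 + 0.6846×0.35×0.73 + 0.967829×0.35×0.27 = 0.448594
P(nearby quarry blast | spike) = 0.249954/0.448594 ≈ 0.557

Pr(nearby quarry blast | spike) ≈ 0.557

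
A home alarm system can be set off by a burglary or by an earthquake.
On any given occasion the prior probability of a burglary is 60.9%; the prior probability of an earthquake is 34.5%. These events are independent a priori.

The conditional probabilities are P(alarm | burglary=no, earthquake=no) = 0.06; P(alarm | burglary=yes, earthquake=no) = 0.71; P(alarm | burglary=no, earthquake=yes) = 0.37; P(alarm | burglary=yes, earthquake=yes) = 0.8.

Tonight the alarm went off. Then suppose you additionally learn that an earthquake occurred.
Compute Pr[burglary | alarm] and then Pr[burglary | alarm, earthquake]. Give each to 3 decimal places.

Numerator (weight on configurations with burglary): 0.283215 + 0.168084 = 0.451299
Denominator P(alarm): 0.06*0.391*0.655 + 0.37*0.391*0.345 + 0.71*0.609*0.655 + 0.8*0.609*0.345 = 0.516576
P(burglary | alarm) = 0.451299/0.516576 ≈ 0.874

Now condition on the additional information:
P(alarm | earthquake) = 0.37*0.391 + 0.8*0.609 = 0.144670 + 0.487200 = 0.631870
The burglary-present share is 0.8*0.609 = 0.487200.
P(burglary | alarm, earthquake) = 0.487200 / 0.631870 ≈ 0.771
This is intercausal reasoning (explaining away): once earthquake accounts for the alarm, burglary becomes less likely.

Pr[burglary | alarm] ≈ 0.874; Pr[burglary | alarm, earthquake] ≈ 0.771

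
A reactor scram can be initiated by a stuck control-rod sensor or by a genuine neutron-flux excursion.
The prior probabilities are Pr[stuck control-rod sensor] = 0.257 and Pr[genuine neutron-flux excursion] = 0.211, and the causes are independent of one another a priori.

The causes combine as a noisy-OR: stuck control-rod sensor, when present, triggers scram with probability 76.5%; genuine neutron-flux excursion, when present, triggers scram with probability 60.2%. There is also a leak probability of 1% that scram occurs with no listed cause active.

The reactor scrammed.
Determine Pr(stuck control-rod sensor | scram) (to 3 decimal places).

Under noisy-OR, P(scram | causes) = 1 − (1−0.01)·∏(1−qᵢ) over the active causes.
By total probability over the 4 (stuck control-rod sensor, genuine neutron-flux excursion) configurations:
  P(scram) = 0.01*0.743*0.789 + 0.60598*0.743*0.211 + 0.76735*0.257*0.789 + 0.907405*0.257*0.211
        = 0.005862 + 0.095001 + 0.155598 + 0.049206 = 0.305667
Configurations with stuck control-rod sensor contribute 0.204804, so
  P(stuck control-rod sensor | scram) = 0.204804 / 0.305667 ≈ 0.670

Pr(stuck control-rod sensor | scram) ≈ 0.670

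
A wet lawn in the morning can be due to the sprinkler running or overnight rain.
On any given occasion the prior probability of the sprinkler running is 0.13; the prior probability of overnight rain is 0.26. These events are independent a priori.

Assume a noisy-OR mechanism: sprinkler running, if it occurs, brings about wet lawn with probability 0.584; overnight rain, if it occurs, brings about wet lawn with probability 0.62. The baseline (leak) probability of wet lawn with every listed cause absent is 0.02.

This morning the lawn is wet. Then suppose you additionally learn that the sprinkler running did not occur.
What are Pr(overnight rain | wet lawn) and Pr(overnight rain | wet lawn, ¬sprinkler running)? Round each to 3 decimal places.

Under noisy-OR, P(wet lawn | causes) = 1 − (1−0.02)·∏(1−qᵢ) over the active causes.
P(wet lawn) = 0.02×0.87×0.74 + 0.6276×0.87×0.26 + 0.59232×0.13×0.74 + 0.845082×0.13×0.26 = 0.012876 + 0.141963 + 0.056981 + 0.028564 = 0.240384
Of this, 0.170527 comes from 0.141963 + 0.028564 (the overnight rain=true cases).
Hence the posterior is 0.170527/0.240384 ≈ 0.709.

With the extra evidence:
P(wet lawn | ¬sprinkler running) = 0.02×0.74 + 0.6276×0.26 = 0.014800 + 0.163176 = 0.177976
Of this, 0.163176 comes from 0.6276×0.26 (the overnight rain=true cases).
So P(overnight rain | wet lawn, ¬sprinkler running) = 0.163176/0.177976 ≈ 0.917.
With sprinkler running excluded, overnight rain must carry more of the explanatory weight for the wet lawn.

Pr(overnight rain | wet lawn) ≈ 0.709; Pr(overnight rain | wet lawn, ¬sprinkler running) ≈ 0.917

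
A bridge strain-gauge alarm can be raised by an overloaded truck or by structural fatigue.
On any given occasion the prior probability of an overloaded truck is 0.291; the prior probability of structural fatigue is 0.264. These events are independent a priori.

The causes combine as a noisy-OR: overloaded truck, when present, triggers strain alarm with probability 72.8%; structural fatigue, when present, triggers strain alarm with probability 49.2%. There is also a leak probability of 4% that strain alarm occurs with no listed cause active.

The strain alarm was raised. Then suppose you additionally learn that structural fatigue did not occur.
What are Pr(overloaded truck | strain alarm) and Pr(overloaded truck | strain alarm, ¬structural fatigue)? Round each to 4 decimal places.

Pr(overloaded truck | strain alarm) ≈ 0.6582; Pr(overloaded truck | strain alarm, ¬structural fatigue) ≈ 0.8835

Under noisy-OR, P(strain alarm | causes) = 1 − (1−0.04)·∏(1−qᵢ) over the active causes.
Sum P(strain alarm|·) weighted by the priors over the 4 (overloaded truck, structural fatigue) configurations:
  P(strain alarm) = 0.04·0.709·0.736 + 0.51232·0.709·0.264 + 0.73888·0.291·0.736 + 0.867351·0.291·0.264
        = 0.020873 + 0.095894 + 0.158250 + 0.066633 = 0.341650
The terms with overloaded truck present sum to 0.224883, so
  P(overloaded truck | strain alarm) = 0.224883 / 0.341650 ≈ 0.6582

Now also conditioning on structural fatigue≠true:
P(strain alarm | ¬structural fatigue) = 0.04*0.709 + 0.73888*0.291 = 0.028360 + 0.215014 = 0.243374
Restricting to configurations with overloaded truck present: 0.73888*0.291 = 0.215014.
Hence the posterior is 0.215014/0.243374 ≈ 0.8835.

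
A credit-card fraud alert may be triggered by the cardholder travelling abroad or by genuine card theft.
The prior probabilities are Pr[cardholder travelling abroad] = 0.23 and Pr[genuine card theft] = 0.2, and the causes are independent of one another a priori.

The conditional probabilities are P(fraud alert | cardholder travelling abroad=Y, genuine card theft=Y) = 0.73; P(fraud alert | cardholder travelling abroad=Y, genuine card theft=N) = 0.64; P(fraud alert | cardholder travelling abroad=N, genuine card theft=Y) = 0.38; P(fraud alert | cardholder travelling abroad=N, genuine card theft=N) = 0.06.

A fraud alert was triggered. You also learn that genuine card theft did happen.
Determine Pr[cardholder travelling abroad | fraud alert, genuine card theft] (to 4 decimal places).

By total probability over both values of cardholder travelling abroad:
  P(fraud alert | genuine card theft) = 0.38·0.77 + 0.73·0.23
        = 0.292600 + 0.167900 = 0.460500
Keeping only the cardholder travelling abroad-present terms gives 0.167900, so
  P(cardholder travelling abroad | fraud alert, genuine card theft) = 0.167900 / 0.460500 ≈ 0.3646

Pr[cardholder travelling abroad | fraud alert, genuine card theft] ≈ 0.3646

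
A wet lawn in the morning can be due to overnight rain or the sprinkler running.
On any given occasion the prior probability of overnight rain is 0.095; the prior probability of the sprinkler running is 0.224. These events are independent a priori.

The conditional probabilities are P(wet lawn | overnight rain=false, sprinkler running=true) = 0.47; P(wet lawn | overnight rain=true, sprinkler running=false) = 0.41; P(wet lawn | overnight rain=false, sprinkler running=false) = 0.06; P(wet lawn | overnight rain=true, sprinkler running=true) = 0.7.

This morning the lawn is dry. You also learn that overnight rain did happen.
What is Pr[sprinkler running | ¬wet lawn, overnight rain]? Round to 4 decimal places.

P(¬wet lawn | overnight rain) = 0.59*0.776 + 0.3*0.224 = 0.457840 + 0.067200 = 0.525040
The sprinkler running-present share is 0.3*0.224 = 0.067200.
P(sprinkler running | ¬wet lawn, overnight rain) = 0.067200 / 0.525040 ≈ 0.1280

Pr[sprinkler running | ¬wet lawn, overnight rain] ≈ 0.1280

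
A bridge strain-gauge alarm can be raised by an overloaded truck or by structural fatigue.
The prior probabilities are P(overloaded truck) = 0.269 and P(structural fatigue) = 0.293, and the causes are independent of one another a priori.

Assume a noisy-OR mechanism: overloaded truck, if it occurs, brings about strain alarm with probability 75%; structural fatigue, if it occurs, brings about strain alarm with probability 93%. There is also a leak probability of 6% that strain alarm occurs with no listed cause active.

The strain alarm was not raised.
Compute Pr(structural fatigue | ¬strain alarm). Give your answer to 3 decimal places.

Under noisy-OR, P(strain alarm | causes) = 1 − (1−0.06)·∏(1−qᵢ) over the active causes.
P(¬strain alarm) = 0.94·0.731·0.707 + 0.0658·0.731·0.293 + 0.235·0.269·0.707 + 0.01645·0.269·0.293 = 0.485808 + 0.014093 + 0.044693 + 0.001297 = 0.545891
The structural fatigue-present share is 0.014093 + 0.001297 = 0.015390.
So P(structural fatigue | ¬strain alarm) = 0.015390/0.545891 ≈ 0.028.

Pr(structural fatigue | ¬strain alarm) ≈ 0.028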